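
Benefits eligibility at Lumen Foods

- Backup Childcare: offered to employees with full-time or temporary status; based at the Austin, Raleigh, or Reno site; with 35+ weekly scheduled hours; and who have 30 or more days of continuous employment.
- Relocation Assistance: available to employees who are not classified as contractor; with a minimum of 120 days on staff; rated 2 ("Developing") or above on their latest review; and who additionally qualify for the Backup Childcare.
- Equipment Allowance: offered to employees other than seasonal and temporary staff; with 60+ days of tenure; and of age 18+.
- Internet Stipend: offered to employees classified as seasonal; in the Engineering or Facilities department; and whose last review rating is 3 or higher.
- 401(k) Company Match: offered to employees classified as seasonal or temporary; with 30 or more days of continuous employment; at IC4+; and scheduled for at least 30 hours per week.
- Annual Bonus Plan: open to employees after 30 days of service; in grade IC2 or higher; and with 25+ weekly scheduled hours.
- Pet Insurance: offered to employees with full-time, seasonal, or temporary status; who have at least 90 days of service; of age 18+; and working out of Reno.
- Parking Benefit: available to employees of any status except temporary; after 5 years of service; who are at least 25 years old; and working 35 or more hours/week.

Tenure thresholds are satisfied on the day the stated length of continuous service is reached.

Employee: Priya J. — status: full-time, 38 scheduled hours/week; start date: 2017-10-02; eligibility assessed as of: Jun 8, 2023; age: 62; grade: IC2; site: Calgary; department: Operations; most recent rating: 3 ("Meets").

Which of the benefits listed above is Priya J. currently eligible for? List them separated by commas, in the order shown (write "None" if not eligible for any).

Service from 2017-10-02 to Jun 8, 2023: 2075 days.
Backup Childcare — status full-time ✓; site Calgary ✗ (not Austin, Raleigh, or Reno) → not eligible.
Relocation Assistance — status full-time ✓ (not excluded); service 2075 days ≥ 120 days ✓; rating 3 ≥ 2 ✓; not eligible for Backup Childcare ✗ → not eligible.
Equipment Allowance — status full-time ✓ (not excluded); service 2075 days ≥ 60 days ✓; age 62 ≥ 18 ✓ → eligible.
Internet Stipend — status full-time ✗ (requires seasonal) → not eligible.
401(k) Company Match — status full-time ✗ (requires seasonal or temporary) → not eligible.
Annual Bonus Plan — service 2075 days ≥ 30 days ✓; grade IC2 ≥ IC2 ✓; 38 hrs/wk ≥ 25 ✓ → eligible.
Pet Insurance — status full-time ✓; service 2075 days ≥ 90 days ✓; age 62 ≥ 18 ✓; site Calgary ✗ (not Reno) → not eligible.
Parking Benefit — status full-time ✓ (not excluded); service 2075 days ≥ 5 years (≈1825 days) ✓; age 62 ≥ 25 ✓; 38 hrs/wk ≥ 35 ✓ → eligible.

Equipment Allowance, Annual Bonus Plan, Parking Benefit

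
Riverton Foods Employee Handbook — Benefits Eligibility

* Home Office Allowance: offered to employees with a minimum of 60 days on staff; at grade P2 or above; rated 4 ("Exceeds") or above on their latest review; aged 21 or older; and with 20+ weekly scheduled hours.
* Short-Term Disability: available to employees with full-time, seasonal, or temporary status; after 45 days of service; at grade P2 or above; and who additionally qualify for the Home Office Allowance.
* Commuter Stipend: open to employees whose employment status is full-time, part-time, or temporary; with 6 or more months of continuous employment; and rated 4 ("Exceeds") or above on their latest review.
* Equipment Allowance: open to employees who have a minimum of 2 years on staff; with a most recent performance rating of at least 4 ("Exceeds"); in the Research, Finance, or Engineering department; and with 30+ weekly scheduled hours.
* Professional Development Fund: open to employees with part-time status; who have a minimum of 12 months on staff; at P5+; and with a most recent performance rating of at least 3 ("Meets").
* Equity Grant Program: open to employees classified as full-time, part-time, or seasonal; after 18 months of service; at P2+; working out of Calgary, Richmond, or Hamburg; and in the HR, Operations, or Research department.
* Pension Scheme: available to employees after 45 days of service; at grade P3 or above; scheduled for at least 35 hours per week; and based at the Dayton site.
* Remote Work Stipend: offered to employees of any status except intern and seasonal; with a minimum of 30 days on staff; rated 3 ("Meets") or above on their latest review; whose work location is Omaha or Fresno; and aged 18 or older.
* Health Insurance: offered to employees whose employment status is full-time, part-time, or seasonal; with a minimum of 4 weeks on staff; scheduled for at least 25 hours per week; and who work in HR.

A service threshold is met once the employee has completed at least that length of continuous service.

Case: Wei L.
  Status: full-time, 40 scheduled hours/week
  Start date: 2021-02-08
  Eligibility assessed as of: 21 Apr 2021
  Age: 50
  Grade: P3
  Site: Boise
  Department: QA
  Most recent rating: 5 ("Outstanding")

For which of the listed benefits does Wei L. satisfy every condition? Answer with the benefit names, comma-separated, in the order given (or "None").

Home Office Allowance, Short-Term Disability

Service from 2021-02-08 to 21 Apr 2021: 72 days.
Home Office Allowance — service 72 days ≥ 60 days ✓; grade P3 ≥ P2 ✓; rating 5 ≥ 4 ✓; age 50 ≥ 21 ✓; 40 hrs/wk ≥ 20 ✓ → eligible.
Short-Term Disability — status full-time ✓; service 72 days ≥ 45 days ✓; grade P3 ≥ P2 ✓; eligible for Home Office Allowance ✓ → eligible.
Commuter Stipend — status full-time ✓; service 72 days < 6 months (≈180 days) ✗ → not eligible.
Equipment Allowance — service 72 days < 2 years (≈730 days) ✗ → not eligible.
Professional Development Fund — status full-time ✗ (requires part-time) → not eligible.
Equity Grant Program — status full-time ✓; service 72 days < 18 months (≈540 days) ✗ → not eligible.
Pension Scheme — service 72 days ≥ 45 days ✓; grade P3 ≥ P3 ✓; 40 hrs/wk ≥ 35 ✓; site Boise ✗ (not Dayton) → not eligible.
Remote Work Stipend — status full-time ✓ (not excluded); service 72 days ≥ 30 days ✓; rating 5 ≥ 3 ✓; site Boise ✗ (not Omaha or Fresno) → not eligible.
Health Insurance — status full-time ✓; service 72 days ≥ 4 weeks (≈28 days) ✓; 40 hrs/wk ≥ 25 ✓; dept QA ✗ → not eligible.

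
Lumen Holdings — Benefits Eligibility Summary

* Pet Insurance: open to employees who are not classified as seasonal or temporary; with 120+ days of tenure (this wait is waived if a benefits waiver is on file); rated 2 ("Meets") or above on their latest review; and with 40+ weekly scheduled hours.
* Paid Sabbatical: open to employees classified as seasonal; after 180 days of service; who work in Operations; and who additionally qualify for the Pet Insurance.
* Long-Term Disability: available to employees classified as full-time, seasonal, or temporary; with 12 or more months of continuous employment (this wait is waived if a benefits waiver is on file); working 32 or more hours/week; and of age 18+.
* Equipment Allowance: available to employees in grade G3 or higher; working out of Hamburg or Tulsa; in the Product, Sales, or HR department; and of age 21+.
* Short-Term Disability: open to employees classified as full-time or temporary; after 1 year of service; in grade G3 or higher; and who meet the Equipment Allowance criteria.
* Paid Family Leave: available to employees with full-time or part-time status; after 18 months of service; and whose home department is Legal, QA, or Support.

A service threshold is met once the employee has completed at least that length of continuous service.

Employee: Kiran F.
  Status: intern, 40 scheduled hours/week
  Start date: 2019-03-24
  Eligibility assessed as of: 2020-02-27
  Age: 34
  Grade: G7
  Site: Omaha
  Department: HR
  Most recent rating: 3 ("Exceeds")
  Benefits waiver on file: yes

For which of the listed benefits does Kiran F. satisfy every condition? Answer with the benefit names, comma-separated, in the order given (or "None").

Pet Insurance

Service from 2019-03-24 to 2020-02-27: 340 days.
Pet Insurance — status intern ✓ (not excluded); benefits waiver on file ✓; rating 3 ≥ 2 ✓; 40 hrs/wk ≥ 40 ✓ → eligible.
Paid Sabbatical — status intern ✗ (requires seasonal) → not eligible.
Long-Term Disability — status intern ✗ (requires full-time, seasonal, or temporary) → not eligible.
Equipment Allowance — grade G7 ≥ G3 ✓; site Omaha ✗ (not Hamburg or Tulsa) → not eligible.
Short-Term Disability — status intern ✗ (requires full-time or temporary) → not eligible.
Paid Family Leave — status intern ✗ (requires full-time or part-time) → not eligible.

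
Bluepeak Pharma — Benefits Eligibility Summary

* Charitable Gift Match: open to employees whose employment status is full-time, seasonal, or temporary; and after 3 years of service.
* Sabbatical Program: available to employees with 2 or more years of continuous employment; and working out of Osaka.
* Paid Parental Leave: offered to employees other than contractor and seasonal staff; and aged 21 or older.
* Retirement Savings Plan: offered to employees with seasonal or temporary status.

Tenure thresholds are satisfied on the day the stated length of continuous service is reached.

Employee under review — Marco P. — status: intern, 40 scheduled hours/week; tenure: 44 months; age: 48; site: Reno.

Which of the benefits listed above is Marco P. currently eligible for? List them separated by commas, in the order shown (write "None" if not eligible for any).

Charitable Gift Match — status intern ✗ (requires full-time, seasonal, or temporary) → not eligible.
Sabbatical Program — service 44 months ≥ 2 years (≈730 days) ✓; site Reno ✗ (not Osaka) → not eligible.
Paid Parental Leave — status intern ✓ (not excluded); age 48 ≥ 21 ✓ → eligible.
Retirement Savings Plan — status intern ✗ (requires seasonal or temporary) → not eligible.

Paid Parental Leave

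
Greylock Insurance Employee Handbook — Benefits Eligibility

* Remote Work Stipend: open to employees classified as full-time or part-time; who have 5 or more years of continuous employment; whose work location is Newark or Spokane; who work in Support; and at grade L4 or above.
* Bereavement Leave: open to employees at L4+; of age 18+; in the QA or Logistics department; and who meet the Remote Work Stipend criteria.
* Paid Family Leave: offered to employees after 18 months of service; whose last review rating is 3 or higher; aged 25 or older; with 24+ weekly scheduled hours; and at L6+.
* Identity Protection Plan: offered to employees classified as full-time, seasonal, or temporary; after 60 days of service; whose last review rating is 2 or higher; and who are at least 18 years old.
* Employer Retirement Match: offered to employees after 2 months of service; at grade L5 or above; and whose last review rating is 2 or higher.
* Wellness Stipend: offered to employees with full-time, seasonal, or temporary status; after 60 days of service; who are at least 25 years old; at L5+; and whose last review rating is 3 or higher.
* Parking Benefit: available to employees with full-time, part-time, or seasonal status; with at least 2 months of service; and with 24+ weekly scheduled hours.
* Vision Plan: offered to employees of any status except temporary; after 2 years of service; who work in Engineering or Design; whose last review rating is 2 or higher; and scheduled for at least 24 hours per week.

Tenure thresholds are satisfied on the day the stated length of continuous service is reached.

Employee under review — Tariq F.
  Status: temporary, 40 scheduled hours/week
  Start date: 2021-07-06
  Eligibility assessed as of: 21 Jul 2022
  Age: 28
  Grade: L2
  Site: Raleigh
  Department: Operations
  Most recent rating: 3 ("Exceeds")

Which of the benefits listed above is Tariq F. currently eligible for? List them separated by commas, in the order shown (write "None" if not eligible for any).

Service from 2021-07-06 to 21 Jul 2022: 380 days.
Remote Work Stipend — status temporary ✗ (requires full-time or part-time) → not eligible.
Bereavement Leave — grade L2 < L4 ✗ → not eligible.
Paid Family Leave — service 380 days < 18 months (≈540 days) ✗ → not eligible.
Identity Protection Plan — status temporary ✓; service 380 days ≥ 60 days ✓; rating 3 ≥ 2 ✓; age 28 ≥ 18 ✓ → eligible.
Employer Retirement Match — service 380 days ≥ 2 months (≈60 days) ✓; grade L2 < L5 ✗ → not eligible.
Wellness Stipend — status temporary ✓; service 380 days ≥ 60 days ✓; age 28 ≥ 25 ✓; grade L2 < L5 ✗ → not eligible.
Parking Benefit — status temporary ✗ (requires full-time, part-time, or seasonal) → not eligible.
Vision Plan — status temporary ✗ (excluded) → not eligible.

Identity Protection Plan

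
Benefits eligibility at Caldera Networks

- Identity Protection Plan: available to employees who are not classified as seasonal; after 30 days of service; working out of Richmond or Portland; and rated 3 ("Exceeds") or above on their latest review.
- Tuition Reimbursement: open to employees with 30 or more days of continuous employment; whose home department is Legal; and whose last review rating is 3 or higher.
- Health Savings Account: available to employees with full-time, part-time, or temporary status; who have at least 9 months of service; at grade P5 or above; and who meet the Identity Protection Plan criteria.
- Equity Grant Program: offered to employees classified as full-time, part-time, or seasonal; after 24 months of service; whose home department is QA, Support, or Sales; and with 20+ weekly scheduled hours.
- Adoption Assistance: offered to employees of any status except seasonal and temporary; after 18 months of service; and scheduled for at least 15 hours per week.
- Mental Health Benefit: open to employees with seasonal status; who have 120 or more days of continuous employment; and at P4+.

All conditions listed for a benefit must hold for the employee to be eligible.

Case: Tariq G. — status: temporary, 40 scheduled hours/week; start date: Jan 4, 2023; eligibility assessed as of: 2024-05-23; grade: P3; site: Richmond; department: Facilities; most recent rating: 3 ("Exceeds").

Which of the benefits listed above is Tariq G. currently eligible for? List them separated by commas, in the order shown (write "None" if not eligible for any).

Service from Jan 4, 2023 to 2024-05-23: 505 days.
Identity Protection Plan — status temporary ✓ (not excluded); service 505 days ≥ 30 days ✓; site Richmond ✓; rating 3 ≥ 3 ✓ → eligible.
Tuition Reimbursement — service 505 days ≥ 30 days ✓; dept Facilities ✗ → not eligible.
Health Savings Account — status temporary ✓; service 505 days ≥ 9 months (≈270 days) ✓; grade P3 < P5 ✗ → not eligible.
Equity Grant Program — status temporary ✗ (requires full-time, part-time, or seasonal) → not eligible.
Adoption Assistance — status temporary ✗ (excluded) → not eligible.
Mental Health Benefit — status temporary ✗ (requires seasonal) → not eligible.

Identity Protection Plan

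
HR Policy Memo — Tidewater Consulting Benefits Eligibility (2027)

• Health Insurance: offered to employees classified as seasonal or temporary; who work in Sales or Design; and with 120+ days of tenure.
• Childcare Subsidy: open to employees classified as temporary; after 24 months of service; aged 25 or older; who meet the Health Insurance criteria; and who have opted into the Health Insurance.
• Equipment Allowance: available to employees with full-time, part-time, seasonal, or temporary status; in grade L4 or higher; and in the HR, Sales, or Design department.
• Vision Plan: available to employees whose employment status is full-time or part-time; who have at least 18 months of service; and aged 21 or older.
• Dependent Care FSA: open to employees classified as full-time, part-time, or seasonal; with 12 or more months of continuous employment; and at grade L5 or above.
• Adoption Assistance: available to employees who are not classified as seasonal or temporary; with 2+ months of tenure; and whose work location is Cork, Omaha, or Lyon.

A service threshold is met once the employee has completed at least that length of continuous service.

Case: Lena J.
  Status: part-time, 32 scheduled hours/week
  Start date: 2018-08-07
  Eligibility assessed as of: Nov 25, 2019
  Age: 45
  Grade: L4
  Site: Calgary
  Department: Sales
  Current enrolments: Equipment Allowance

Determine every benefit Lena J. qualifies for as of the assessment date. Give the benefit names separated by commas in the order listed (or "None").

Equipment Allowance

Service from 2018-08-07 to Nov 25, 2019: 475 days.
Health Insurance — status part-time ✗ (requires seasonal or temporary) → not eligible.
Childcare Subsidy — status part-time ✗ (requires temporary) → not eligible.
Equipment Allowance — status part-time ✓; grade L4 ≥ L4 ✓; dept Sales ✓ → eligible.
Vision Plan — status part-time ✓; service 475 days < 18 months (≈540 days) ✗ → not eligible.
Dependent Care FSA — status part-time ✓; service 475 days ≥ 12 months (≈360 days) ✓; grade L4 < L5 ✗ → not eligible.
Adoption Assistance — status part-time ✓ (not excluded); service 475 days ≥ 2 months (≈60 days) ✓; site Calgary ✗ (not Cork, Omaha, or Lyon) → not eligible.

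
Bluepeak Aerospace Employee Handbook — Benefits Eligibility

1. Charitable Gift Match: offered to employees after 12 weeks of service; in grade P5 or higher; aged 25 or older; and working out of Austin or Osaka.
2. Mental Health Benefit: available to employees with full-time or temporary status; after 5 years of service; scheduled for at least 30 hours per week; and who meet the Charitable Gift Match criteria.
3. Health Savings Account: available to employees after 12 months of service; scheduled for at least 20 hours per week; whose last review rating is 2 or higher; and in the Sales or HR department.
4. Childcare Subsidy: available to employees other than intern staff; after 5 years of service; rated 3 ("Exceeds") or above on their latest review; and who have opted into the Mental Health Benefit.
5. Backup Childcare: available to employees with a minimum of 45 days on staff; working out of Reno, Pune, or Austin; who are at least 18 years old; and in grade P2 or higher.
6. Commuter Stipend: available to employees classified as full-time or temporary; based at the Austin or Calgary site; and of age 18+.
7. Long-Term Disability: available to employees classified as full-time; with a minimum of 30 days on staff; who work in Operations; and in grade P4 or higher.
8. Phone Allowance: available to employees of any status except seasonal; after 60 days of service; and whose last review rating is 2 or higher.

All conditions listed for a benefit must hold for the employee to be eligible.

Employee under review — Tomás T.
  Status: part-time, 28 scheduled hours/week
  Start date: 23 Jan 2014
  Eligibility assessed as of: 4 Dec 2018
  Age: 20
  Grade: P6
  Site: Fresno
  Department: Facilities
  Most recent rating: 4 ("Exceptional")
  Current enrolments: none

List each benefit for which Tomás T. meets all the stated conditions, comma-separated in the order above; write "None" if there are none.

Phone Allowance

Service from 23 Jan 2014 to 4 Dec 2018: 1776 days.
Charitable Gift Match — service 1776 days ≥ 12 weeks (≈84 days) ✓; grade P6 ≥ P5 ✓; age 20 < 25 ✗ → not eligible.
Mental Health Benefit — status part-time ✗ (requires full-time or temporary) → not eligible.
Health Savings Account — service 1776 days ≥ 12 months (≈360 days) ✓; 28 hrs/wk ≥ 20 ✓; rating 4 ≥ 2 ✓; dept Facilities ✗ → not eligible.
Childcare Subsidy — status part-time ✓ (not excluded); service 1776 days < 5 years (≈1825 days) ✗ → not eligible.
Backup Childcare — service 1776 days ≥ 45 days ✓; site Fresno ✗ (not Reno, Pune, or Austin) → not eligible.
Commuter Stipend — status part-time ✗ (requires full-time or temporary) → not eligible.
Long-Term Disability — status part-time ✗ (requires full-time) → not eligible.
Phone Allowance — status part-time ✓ (not excluded); service 1776 days ≥ 60 days ✓; rating 4 ≥ 2 ✓ → eligible.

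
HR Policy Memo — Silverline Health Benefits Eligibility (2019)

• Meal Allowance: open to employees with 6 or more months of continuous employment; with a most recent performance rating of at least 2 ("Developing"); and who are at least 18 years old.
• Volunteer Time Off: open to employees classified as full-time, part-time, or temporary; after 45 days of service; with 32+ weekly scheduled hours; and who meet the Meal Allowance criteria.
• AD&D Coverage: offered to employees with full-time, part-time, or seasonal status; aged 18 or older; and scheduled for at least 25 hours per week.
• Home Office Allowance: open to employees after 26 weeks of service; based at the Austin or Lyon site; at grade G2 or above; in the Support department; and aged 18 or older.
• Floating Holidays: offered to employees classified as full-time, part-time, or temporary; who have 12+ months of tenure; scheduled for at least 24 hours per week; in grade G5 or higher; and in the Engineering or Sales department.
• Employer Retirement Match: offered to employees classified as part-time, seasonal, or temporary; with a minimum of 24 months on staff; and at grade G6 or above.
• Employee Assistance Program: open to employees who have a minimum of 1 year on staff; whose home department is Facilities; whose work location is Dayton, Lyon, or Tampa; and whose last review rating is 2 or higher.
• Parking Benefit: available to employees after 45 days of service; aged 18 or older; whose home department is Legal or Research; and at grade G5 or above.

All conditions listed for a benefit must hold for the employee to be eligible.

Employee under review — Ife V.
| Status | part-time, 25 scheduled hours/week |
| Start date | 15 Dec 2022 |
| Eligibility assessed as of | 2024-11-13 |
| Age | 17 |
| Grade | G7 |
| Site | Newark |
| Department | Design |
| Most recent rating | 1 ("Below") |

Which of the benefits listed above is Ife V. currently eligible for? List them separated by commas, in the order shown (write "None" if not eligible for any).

None

Service from 15 Dec 2022 to 2024-11-13: 699 days.
Meal Allowance — service 699 days ≥ 6 months (≈180 days) ✓; rating 1 < 2 ✗ → not eligible.
Volunteer Time Off — status part-time ✓; service 699 days ≥ 45 days ✓; 25 hrs/wk < 32 ✗ → not eligible.
AD&D Coverage — status part-time ✓; age 17 < 18 ✗ → not eligible.
Home Office Allowance — service 699 days ≥ 26 weeks (≈182 days) ✓; site Newark ✗ (not Austin or Lyon) → not eligible.
Floating Holidays — status part-time ✓; service 699 days ≥ 12 months (≈360 days) ✓; 25 hrs/wk ≥ 24 ✓; grade G7 ≥ G5 ✓; dept Design ✗ → not eligible.
Employer Retirement Match — status part-time ✓; service 699 days < 24 months (≈720 days) ✗ → not eligible.
Employee Assistance Program — service 699 days ≥ 1 year (≈365 days) ✓; dept Design ✗ → not eligible.
Parking Benefit — service 699 days ≥ 45 days ✓; age 17 < 18 ✗ → not eligible.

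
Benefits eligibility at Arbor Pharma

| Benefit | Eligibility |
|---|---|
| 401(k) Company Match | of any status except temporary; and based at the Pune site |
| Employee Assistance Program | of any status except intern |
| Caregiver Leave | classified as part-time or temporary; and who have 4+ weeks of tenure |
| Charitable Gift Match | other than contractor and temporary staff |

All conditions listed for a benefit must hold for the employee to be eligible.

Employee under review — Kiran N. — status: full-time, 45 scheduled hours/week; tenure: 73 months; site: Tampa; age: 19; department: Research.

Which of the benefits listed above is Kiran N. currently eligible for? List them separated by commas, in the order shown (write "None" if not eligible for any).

Employee Assistance Program, Charitable Gift Match

401(k) Company Match — status full-time ✓ (not excluded); site Tampa ✗ (not Pune) → not eligible.
Employee Assistance Program — status full-time ✓ (not excluded) → eligible.
Caregiver Leave — status full-time ✗ (requires part-time or temporary) → not eligible.
Charitable Gift Match — status full-time ✓ (not excluded) → eligible.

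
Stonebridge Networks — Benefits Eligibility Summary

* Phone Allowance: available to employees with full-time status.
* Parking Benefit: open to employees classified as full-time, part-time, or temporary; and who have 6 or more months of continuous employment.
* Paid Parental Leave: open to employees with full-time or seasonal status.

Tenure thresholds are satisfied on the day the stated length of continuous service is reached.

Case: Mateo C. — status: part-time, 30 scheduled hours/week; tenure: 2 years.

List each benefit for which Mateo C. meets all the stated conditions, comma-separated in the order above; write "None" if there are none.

Phone Allowance — status part-time ✗ (requires full-time) → not eligible.
Parking Benefit — status part-time ✓; service 2 years ≥ 6 months (≈180 days) ✓ → eligible.
Paid Parental Leave — status part-time ✗ (requires full-time or seasonal) → not eligible.

Parking Benefit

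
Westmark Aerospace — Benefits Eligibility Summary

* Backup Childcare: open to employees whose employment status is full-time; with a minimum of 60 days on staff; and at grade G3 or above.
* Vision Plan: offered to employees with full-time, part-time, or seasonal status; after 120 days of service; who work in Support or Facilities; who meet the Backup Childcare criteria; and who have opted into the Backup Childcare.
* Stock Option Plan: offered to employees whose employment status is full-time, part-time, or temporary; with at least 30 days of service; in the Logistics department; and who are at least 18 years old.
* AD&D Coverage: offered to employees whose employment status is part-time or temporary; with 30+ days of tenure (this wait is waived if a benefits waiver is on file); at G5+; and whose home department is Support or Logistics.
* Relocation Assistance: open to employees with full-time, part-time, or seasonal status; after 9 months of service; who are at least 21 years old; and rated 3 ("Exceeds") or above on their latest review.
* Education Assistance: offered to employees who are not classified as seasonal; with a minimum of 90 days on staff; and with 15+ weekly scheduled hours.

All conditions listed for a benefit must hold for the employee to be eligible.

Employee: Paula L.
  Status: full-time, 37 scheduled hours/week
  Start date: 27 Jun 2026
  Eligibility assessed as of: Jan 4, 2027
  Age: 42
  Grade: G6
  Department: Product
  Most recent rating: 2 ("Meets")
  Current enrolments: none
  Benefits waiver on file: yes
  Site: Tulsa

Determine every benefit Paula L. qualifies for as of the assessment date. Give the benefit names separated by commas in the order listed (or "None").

Service from 27 Jun 2026 to Jan 4, 2027: 191 days.
Backup Childcare — status full-time ✓; service 191 days ≥ 60 days ✓; grade G6 ≥ G3 ✓ → eligible.
Vision Plan — status full-time ✓; service 191 days ≥ 120 days ✓; dept Product ✗ → not eligible.
Stock Option Plan — status full-time ✓; service 191 days ≥ 30 days ✓; dept Product ✗ → not eligible.
AD&D Coverage — status full-time ✗ (requires part-time or temporary) → not eligible.
Relocation Assistance — status full-time ✓; service 191 days < 9 months (≈270 days) ✗ → not eligible.
Education Assistance — status full-time ✓ (not excluded); service 191 days ≥ 90 days ✓; 37 hrs/wk ≥ 15 ✓ → eligible.

Backup Childcare, Education Assistance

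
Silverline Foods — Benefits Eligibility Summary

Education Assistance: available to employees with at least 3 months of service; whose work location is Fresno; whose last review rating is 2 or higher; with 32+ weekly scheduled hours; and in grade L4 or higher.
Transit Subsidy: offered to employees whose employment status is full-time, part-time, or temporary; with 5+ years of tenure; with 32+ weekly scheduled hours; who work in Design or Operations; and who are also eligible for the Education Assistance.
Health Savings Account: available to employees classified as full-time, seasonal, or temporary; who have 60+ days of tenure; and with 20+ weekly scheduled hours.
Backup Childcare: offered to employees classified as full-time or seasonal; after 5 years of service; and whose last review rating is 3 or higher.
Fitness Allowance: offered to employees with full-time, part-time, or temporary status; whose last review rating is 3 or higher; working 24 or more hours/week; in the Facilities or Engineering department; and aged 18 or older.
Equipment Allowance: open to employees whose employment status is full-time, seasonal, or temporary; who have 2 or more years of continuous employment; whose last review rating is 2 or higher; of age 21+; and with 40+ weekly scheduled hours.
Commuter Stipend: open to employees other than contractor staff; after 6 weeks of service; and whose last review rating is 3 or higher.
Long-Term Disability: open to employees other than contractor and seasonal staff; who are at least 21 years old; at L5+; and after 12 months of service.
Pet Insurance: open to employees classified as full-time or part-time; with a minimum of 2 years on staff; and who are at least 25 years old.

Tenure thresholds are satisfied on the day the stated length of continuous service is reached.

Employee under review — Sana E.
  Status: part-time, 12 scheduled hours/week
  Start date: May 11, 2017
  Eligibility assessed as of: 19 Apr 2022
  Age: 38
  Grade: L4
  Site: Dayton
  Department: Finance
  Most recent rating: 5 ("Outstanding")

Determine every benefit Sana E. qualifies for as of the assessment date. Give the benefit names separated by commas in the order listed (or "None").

Service from May 11, 2017 to 19 Apr 2022: 1804 days.
Education Assistance — service 1804 days ≥ 3 months (≈90 days) ✓; site Dayton ✗ (not Fresno) → not eligible.
Transit Subsidy — status part-time ✓; service 1804 days < 5 years (≈1825 days) ✗ → not eligible.
Health Savings Account — status part-time ✗ (requires full-time, seasonal, or temporary) → not eligible.
Backup Childcare — status part-time ✗ (requires full-time or seasonal) → not eligible.
Fitness Allowance — status part-time ✓; rating 5 ≥ 3 ✓; 12 hrs/wk < 24 ✗ → not eligible.
Equipment Allowance — status part-time ✗ (requires full-time, seasonal, or temporary) → not eligible.
Commuter Stipend — status part-time ✓ (not excluded); service 1804 days ≥ 6 weeks (≈42 days) ✓; rating 5 ≥ 3 ✓ → eligible.
Long-Term Disability — status part-time ✓ (not excluded); age 38 ≥ 21 ✓; grade L4 < L5 ✗ → not eligible.
Pet Insurance — status part-time ✓; service 1804 days ≥ 2 years (≈730 days) ✓; age 38 ≥ 25 ✓ → eligible.

Commuter Stipend, Pet Insurance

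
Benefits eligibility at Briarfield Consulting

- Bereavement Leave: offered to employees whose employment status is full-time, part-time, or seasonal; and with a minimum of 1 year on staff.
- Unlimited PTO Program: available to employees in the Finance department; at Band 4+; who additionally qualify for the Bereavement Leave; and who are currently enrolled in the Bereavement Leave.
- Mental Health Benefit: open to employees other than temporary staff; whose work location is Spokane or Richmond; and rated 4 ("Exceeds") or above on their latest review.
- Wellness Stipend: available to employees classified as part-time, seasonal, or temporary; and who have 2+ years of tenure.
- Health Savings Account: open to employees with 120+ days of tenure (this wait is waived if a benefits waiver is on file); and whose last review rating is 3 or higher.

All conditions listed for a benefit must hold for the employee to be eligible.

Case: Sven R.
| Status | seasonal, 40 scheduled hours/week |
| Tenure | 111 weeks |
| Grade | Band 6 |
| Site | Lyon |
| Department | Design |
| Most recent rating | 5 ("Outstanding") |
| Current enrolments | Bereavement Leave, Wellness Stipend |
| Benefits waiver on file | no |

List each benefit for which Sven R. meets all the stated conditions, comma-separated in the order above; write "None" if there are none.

Bereavement Leave, Wellness Stipend, Health Savings Account

Bereavement Leave — status seasonal ✓; service 111 weeks ≥ 1 year (≈365 days) ✓ → eligible.
Unlimited PTO Program — dept Design ✗ → not eligible.
Mental Health Benefit — status seasonal ✓ (not excluded); site Lyon ✗ (not Spokane or Richmond) → not eligible.
Wellness Stipend — status seasonal ✓; service 111 weeks ≥ 2 years (≈730 days) ✓ → eligible.
Health Savings Account — no waiver, service 111 weeks ≥ 120 days ✓; rating 5 ≥ 3 ✓ → eligible.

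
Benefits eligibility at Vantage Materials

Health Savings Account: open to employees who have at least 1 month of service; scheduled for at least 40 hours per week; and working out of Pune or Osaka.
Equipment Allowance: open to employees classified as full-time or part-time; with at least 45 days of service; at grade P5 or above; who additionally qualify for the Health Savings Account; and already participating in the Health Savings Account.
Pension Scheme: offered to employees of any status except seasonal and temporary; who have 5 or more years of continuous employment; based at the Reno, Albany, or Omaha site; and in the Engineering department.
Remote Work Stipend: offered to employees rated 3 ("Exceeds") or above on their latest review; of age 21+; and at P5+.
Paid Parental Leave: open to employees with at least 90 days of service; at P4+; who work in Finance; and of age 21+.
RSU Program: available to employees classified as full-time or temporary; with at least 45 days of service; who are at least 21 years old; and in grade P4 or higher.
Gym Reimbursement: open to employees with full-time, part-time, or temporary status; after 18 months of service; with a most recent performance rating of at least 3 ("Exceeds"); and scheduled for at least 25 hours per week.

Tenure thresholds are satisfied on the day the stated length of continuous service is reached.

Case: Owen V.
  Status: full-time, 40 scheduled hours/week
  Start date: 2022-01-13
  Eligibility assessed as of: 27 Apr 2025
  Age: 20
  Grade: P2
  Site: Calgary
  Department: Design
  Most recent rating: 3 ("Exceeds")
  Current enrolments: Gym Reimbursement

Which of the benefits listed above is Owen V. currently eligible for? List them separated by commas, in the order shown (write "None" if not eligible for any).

Gym Reimbursement

Service from 2022-01-13 to 27 Apr 2025: 1200 days.
Health Savings Account — service 1200 days ≥ 1 month (≈30 days) ✓; 40 hrs/wk ≥ 40 ✓; site Calgary ✗ (not Pune or Osaka) → not eligible.
Equipment Allowance — status full-time ✓; service 1200 days ≥ 45 days ✓; grade P2 < P5 ✗ → not eligible.
Pension Scheme — status full-time ✓ (not excluded); service 1200 days < 5 years (≈1825 days) ✗ → not eligible.
Remote Work Stipend — rating 3 ≥ 3 ✓; age 20 < 21 ✗ → not eligible.
Paid Parental Leave — service 1200 days ≥ 90 days ✓; grade P2 < P4 ✗ → not eligible.
RSU Program — status full-time ✓; service 1200 days ≥ 45 days ✓; age 20 < 21 ✗ → not eligible.
Gym Reimbursement — status full-time ✓; service 1200 days ≥ 18 months (≈540 days) ✓; rating 3 ≥ 3 ✓; 40 hrs/wk ≥ 25 ✓ → eligible.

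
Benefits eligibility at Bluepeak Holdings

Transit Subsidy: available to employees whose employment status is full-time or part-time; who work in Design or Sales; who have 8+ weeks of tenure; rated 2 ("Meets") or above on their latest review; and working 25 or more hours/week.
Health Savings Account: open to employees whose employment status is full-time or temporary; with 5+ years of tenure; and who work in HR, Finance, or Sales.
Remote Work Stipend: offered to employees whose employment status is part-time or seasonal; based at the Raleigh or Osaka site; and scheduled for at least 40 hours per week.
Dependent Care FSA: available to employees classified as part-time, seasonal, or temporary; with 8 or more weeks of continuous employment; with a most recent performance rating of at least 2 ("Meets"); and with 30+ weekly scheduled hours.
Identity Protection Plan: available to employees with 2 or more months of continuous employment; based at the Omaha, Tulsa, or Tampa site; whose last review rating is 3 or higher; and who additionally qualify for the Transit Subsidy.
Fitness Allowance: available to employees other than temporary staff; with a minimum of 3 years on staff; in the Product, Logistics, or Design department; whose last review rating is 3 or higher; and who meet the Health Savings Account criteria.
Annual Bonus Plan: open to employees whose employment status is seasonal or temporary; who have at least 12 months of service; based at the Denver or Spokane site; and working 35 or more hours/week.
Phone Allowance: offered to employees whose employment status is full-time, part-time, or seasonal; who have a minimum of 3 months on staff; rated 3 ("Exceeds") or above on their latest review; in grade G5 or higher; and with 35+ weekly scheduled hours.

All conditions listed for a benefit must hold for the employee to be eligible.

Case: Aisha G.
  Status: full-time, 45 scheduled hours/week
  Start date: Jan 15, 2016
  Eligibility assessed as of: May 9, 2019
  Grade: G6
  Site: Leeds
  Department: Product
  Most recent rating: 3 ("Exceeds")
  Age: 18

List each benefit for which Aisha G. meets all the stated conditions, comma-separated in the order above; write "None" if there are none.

Phone Allowance

Service from Jan 15, 2016 to May 9, 2019: 1210 days.
Transit Subsidy — status full-time ✓; dept Product ✗ → not eligible.
Health Savings Account — status full-time ✓; service 1210 days < 5 years (≈1825 days) ✗ → not eligible.
Remote Work Stipend — status full-time ✗ (requires part-time or seasonal) → not eligible.
Dependent Care FSA — status full-time ✗ (requires part-time, seasonal, or temporary) → not eligible.
Identity Protection Plan — service 1210 days ≥ 2 months (≈60 days) ✓; site Leeds ✗ (not Omaha, Tulsa, or Tampa) → not eligible.
Fitness Allowance — status full-time ✓ (not excluded); service 1210 days ≥ 3 years (≈1095 days) ✓; dept Product ✓; rating 3 ≥ 3 ✓; not eligible for Health Savings Account ✗ → not eligible.
Annual Bonus Plan — status full-time ✗ (requires seasonal or temporary) → not eligible.
Phone Allowance — status full-time ✓; service 1210 days ≥ 3 months (≈90 days) ✓; rating 3 ≥ 3 ✓; grade G6 ≥ G5 ✓; 45 hrs/wk ≥ 35 ✓ → eligible.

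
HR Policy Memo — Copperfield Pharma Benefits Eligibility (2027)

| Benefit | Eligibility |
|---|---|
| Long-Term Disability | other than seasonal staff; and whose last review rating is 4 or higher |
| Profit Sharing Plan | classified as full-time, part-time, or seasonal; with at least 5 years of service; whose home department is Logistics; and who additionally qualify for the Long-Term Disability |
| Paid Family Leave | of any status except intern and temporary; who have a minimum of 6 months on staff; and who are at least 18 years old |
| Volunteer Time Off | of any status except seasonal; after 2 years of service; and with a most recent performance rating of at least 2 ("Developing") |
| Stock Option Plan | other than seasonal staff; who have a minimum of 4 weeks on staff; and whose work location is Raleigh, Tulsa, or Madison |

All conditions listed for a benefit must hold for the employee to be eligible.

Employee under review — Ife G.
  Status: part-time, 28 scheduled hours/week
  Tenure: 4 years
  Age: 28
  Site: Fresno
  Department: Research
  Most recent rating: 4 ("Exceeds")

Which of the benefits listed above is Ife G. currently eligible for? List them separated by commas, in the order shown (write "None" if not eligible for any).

Long-Term Disability — status part-time ✓ (not excluded); rating 4 ≥ 4 ✓ → eligible.
Profit Sharing Plan — status part-time ✓; service 4 years < 5 years ✗ → not eligible.
Paid Family Leave — status part-time ✓ (not excluded); service 4 years ≥ 6 months (≈180 days) ✓; age 28 ≥ 18 ✓ → eligible.
Volunteer Time Off — status part-time ✓ (not excluded); service 4 years ≥ 2 years ✓; rating 4 ≥ 2 ✓ → eligible.
Stock Option Plan — status part-time ✓ (not excluded); service 4 years ≥ 4 weeks (≈28 days) ✓; site Fresno ✗ (not Raleigh, Tulsa, or Madison) → not eligible.

Long-Term Disability, Paid Family Leave, Volunteer Time Off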